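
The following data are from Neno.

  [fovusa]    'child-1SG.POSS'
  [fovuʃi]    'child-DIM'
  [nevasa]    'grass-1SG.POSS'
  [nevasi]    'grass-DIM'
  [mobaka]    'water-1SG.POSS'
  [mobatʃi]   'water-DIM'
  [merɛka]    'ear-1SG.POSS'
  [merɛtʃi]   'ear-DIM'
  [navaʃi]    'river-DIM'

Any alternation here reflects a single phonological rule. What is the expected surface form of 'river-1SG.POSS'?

[navasa]

The root 'child' surfaces as [fovusa] and [fovuʃi], with a stem-final [s] ~ [ʃ] alternation.
But 'grass' keeps [s] in both environments ([nevasa], [nevasi]), so there is no rule changing /s/ to [ʃ] before the DIM suffix.
Therefore /ʃ/ is basic and [s] is derived by depalatalization (palato-alveolar /tʃ/ and /ʃ/ become [k] and [s] when no front vowel follows).
The one attested form of 'river', [navaʃi], shows underlying /navaʃ/. Applying the same rule when no front vowel follows gives [navasa].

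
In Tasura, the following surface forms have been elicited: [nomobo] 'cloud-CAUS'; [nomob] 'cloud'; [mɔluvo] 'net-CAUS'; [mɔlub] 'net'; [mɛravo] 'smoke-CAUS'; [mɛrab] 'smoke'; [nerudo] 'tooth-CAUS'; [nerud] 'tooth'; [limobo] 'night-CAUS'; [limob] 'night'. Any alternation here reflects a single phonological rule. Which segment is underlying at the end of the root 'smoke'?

'smoke' shows [v] ~ [b] at the end of the stem ([mɛravo] vs [mɛrab]).
The stem 'night' ([limobo], [limob]) shows [b] unchanged in both environments, so [b] cannot be basic with [v] derived before the CAUS suffix.
Therefore /v/ is basic and [b] is derived by word-final hardening (voiced fricatives become stops word-finally).

/v/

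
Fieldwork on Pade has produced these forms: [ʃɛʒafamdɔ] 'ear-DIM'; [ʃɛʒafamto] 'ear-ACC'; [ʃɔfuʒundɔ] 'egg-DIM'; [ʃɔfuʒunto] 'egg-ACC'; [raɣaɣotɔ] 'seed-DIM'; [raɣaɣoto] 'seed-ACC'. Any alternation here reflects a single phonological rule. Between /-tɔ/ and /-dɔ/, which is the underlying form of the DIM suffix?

The DIM morpheme has two allomorphs, [-dɔ] and [-tɔ].
By contrast the ACC suffix keeps its initial [t] throughout — that segment must be underlying.
The DIM suffix is therefore /-dɔ/ underlyingly, with post-vocalic devoicing: voiced stops become voiceless after a vowel.

/-dɔ/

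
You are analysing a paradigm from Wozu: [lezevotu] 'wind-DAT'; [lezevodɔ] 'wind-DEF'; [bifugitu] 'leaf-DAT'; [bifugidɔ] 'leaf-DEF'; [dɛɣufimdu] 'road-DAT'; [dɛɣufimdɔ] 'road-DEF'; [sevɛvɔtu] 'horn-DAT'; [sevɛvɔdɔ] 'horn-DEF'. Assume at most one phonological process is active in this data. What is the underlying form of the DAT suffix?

The DAT suffix surfaces as [-du] and [-tu], depending on the final segment of the stem.
By contrast the DEF suffix keeps its initial [d] throughout — that segment must be underlying.
The DAT suffix is therefore /-tu/ underlyingly, with post-nasal voicing: voiceless stops become voiced after a nasal.

/-tu/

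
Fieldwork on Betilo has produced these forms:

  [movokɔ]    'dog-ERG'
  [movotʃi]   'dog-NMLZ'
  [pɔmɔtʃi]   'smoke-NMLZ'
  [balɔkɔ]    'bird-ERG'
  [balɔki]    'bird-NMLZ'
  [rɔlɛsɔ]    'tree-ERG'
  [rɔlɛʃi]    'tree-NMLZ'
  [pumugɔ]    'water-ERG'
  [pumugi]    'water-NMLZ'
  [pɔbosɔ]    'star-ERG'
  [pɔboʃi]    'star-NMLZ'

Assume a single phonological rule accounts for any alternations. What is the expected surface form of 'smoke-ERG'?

The stem for 'dog' ends in [k] in [movokɔ] but [tʃ] in [movotʃi].
Compare 'bird', with invariant [k] in [balɔkɔ] and [balɔki]: an analysis with underlying /k/ and a rule producing [tʃ] before the NMLZ suffix would wrongly predict alternation here too.
The underlying segment must be /tʃ/; palato-alveolar /tʃ/ and /ʃ/ become [k] and [s] when no front vowel follows, yielding [k] there.
From [pɔmɔtʃi] the stem 'smoke' is /pɔmɔtʃ/; when no front vowel follows this yields [pɔmɔkɔ].

[pɔmɔkɔ]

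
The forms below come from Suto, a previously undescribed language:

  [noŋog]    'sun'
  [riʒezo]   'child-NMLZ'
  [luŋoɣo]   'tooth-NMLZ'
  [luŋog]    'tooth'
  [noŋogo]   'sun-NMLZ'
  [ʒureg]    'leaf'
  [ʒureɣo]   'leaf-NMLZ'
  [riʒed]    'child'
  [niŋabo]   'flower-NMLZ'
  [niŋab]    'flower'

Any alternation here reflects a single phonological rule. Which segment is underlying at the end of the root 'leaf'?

/ɣ/

'leaf' shows [g] ~ [ɣ] at the end of the stem ([ʒureg] vs [ʒureɣo]).
But 'sun' keeps [g] in both environments ([noŋog], [noŋogo]), so there is no rule changing /g/ to [ɣ] before the NMLZ suffix.
The alternation reflects word-final hardening: voiced fricatives become stops word-finally. /ɣ/ is underlying.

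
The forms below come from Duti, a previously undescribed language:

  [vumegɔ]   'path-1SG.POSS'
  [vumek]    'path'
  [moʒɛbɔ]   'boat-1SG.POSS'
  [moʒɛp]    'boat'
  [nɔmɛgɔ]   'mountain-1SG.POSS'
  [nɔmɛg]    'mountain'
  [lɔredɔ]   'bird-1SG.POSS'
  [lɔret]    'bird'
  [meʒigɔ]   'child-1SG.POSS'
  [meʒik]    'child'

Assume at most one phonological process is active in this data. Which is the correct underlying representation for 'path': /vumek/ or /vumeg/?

/vumek/

'path' shows [g] ~ [k] at the end of the stem ([vumegɔ] vs [vumek]).
But 'mountain' keeps [g] in both environments ([nɔmɛgɔ], [nɔmɛg]), so there is no rule changing /g/ to [k] in isolation.
Therefore /k/ is basic and [g] is derived by intervocalic voicing (voiceless stops become voiced between vowels).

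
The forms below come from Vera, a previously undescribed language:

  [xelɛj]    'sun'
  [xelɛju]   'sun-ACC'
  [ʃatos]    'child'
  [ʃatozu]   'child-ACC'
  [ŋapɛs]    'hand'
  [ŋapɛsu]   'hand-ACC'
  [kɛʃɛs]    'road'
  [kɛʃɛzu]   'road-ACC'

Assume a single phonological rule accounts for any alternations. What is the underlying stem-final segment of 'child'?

In [ʃatos] and [ʃatozu] the final segment of 'child' alternates: [s] ~ [z].
But 'hand' keeps [s] in both environments ([ŋapɛs], [ŋapɛsu]), so there is no rule changing /s/ to [z] before the ACC suffix.
The alternation reflects word-final obstruent devoicing: voiced obstruents become voiceless word-finally. /z/ is underlying.

/z/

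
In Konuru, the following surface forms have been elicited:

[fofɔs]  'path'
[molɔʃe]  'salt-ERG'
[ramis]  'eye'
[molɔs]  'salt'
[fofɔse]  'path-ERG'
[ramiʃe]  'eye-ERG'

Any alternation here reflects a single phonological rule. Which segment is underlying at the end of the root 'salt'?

/ʃ/

In [molɔʃe] and [molɔs] the final segment of 'salt' alternates: [ʃ] ~ [s].
Compare 'path', with invariant [s] in [fofɔse] and [fofɔs]: an analysis with underlying /s/ and a rule producing [ʃ] before the ERG suffix would wrongly predict alternation here too.
The underlying segment must be /ʃ/; palato-alveolar /ʃ/ becomes [s] when no front vowel follows, yielding [s] there.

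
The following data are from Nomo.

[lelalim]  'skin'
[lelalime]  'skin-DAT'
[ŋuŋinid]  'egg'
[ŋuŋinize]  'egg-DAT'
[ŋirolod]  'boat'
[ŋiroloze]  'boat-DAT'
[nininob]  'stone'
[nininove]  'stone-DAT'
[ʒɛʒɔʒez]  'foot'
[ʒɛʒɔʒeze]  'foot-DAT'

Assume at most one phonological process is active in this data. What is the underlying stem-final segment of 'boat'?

In [ŋirolod] and [ŋiroloze] the final segment of 'boat' alternates: [d] ~ [z].
The stem 'foot' ([ʒɛʒɔʒez], [ʒɛʒɔʒeze]) shows [z] unchanged in both environments, so [z] cannot be basic with [d] derived in isolation.
So /d/ is underlying, and a rule of intervocalic spirantization — voiced stops become fricatives between vowels — gives [z].

/d/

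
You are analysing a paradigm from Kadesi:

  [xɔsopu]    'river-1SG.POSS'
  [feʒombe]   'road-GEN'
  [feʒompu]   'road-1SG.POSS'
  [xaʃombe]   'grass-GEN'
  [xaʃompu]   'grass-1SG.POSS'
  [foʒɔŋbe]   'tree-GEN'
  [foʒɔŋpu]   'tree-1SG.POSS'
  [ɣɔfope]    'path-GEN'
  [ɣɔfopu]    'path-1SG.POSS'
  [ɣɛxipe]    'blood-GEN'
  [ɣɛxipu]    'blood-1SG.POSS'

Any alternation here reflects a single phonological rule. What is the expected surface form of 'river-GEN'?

[xɔsope]

The GEN suffix surfaces as [-be] and [-pe], depending on the final segment of the stem.
By contrast the 1SG.POSS suffix keeps its initial [p] throughout — that segment must be underlying.
The GEN suffix is therefore /-be/ underlyingly, with post-vocalic devoicing: voiced stops become voiceless after a vowel.
After 'river', which ends in a vowel, the suffix surfaces as [-pe], giving [xɔsope].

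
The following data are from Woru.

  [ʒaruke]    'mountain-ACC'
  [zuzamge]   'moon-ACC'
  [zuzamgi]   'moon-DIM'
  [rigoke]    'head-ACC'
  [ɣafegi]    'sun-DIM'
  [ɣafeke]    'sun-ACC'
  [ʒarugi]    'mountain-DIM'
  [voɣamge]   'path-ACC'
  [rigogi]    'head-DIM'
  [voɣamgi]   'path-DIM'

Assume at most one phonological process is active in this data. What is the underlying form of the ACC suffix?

The ACC suffix surfaces as [-ge] and [-ke], depending on the final segment of the stem.
By contrast the DIM suffix keeps its initial [g] throughout — that segment must be underlying.
So the underlying form is /-ke/, and voiceless stops become voiced after a nasal.

/-ke/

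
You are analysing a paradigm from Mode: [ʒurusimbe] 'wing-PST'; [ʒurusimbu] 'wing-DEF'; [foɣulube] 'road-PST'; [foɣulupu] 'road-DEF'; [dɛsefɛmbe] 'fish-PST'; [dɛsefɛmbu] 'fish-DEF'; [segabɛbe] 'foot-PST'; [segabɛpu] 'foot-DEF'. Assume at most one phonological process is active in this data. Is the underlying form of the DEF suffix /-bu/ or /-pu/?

/-pu/

The DEF suffix surfaces as [-bu] and [-pu], depending on the final segment of the stem.
By contrast the PST suffix keeps its initial [b] throughout — that segment must be underlying.
The DEF suffix is therefore /-pu/ underlyingly, with post-nasal voicing: voiceless stops become voiced after a nasal.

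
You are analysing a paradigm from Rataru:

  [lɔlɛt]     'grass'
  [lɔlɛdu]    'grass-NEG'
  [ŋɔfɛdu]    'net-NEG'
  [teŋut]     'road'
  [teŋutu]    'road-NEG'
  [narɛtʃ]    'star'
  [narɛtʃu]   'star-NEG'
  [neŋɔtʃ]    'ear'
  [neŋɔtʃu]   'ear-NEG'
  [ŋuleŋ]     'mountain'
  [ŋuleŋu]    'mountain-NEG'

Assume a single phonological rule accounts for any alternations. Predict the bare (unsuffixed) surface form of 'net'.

[ŋɔfɛt]

'grass' shows [t] ~ [d] at the end of the stem ([lɔlɛt] vs [lɔlɛdu]).
The stem 'road' ([teŋut], [teŋutu]) shows [t] unchanged in both environments, so [t] cannot be basic with [d] derived before the NEG suffix.
Therefore /d/ is basic and [t] is derived by word-final obstruent devoicing (voiced obstruents become voiceless word-finally).
The one attested form of 'net', [ŋɔfɛdu], shows underlying /ŋɔfɛd/. Applying the same rule word-finally gives [ŋɔfɛt].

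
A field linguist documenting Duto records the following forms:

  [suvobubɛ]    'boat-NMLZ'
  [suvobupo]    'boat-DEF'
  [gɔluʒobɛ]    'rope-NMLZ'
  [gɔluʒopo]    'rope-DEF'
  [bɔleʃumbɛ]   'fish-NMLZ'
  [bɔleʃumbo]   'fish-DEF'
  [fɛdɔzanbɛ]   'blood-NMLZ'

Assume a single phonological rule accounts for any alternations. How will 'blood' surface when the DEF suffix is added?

The DEF suffix surfaces as [-bo] and [-po], depending on the final segment of the stem.
By contrast the NMLZ suffix keeps its initial [b] throughout — that segment must be underlying.
So the underlying form is /-po/, and voiceless stops become voiced after a nasal.
After 'blood', which ends in a nasal, the suffix surfaces as [-bo], giving [fɛdɔzanbo].

[fɛdɔzanbo]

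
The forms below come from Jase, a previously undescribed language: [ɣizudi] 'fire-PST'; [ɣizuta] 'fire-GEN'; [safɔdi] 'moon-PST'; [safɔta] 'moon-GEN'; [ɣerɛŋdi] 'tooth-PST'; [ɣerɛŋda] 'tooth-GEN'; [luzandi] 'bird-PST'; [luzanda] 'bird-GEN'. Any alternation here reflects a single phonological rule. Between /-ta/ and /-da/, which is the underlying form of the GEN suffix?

The GEN morpheme has two allomorphs, [-da] and [-ta].
The PST suffix, which begins with [d], is invariant after every stem; so [d] is not altered by any rule here.
The GEN suffix is therefore /-ta/ underlyingly, with post-nasal voicing: voiceless stops become voiced after a nasal.

/-ta/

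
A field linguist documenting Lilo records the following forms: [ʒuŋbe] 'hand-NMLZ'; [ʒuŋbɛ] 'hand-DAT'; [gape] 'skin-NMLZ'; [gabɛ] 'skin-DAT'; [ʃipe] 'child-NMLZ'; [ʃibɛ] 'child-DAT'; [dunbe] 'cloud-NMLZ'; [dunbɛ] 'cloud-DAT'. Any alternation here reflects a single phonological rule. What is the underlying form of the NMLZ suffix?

/-pe/

The NMLZ suffix surfaces as [-be] and [-pe], depending on the final segment of the stem.
By contrast the DAT suffix keeps its initial [b] throughout — that segment must be underlying.
The NMLZ suffix is therefore /-pe/ underlyingly, with post-nasal voicing: voiceless stops become voiced after a nasal.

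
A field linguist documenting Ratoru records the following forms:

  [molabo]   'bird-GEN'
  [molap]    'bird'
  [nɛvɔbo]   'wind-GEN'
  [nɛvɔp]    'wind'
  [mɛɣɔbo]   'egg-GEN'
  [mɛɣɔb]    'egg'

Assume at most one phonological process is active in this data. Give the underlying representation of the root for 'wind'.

In [nɛvɔbo] and [nɛvɔp] the final segment of 'wind' alternates: [b] ~ [p].
Compare 'egg', with invariant [b] in [mɛɣɔbo] and [mɛɣɔb]: an analysis with underlying /b/ and a rule producing [p] in isolation would wrongly predict alternation here too.
The alternation reflects intervocalic voicing: voiceless stops become voiced between vowels. /p/ is underlying.
The underlying form of 'wind' is therefore /nɛvɔp/.

/nɛvɔp/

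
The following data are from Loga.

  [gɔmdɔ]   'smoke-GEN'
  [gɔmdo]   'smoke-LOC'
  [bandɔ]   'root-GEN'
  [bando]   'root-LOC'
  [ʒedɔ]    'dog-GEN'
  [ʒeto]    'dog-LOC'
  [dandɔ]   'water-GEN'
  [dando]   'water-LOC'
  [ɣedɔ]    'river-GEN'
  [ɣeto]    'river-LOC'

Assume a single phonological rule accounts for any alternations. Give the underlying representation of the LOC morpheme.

/-to/

The LOC morpheme has two allomorphs, [-do] and [-to].
By contrast the GEN suffix keeps its initial [d] throughout — that segment must be underlying.
So the underlying form is /-to/, and voiceless stops become voiced after a nasal.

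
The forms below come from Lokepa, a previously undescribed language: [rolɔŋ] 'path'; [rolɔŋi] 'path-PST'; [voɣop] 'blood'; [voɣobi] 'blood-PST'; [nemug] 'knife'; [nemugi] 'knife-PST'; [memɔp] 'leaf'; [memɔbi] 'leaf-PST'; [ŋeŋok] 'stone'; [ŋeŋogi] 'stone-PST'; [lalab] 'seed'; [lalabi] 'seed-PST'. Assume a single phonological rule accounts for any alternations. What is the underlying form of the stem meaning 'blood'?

/voɣop/

In [voɣop] and [voɣobi] the final segment of 'blood' alternates: [p] ~ [b].
Compare 'seed', with invariant [b] in [lalab] and [lalabi]: an analysis with underlying /b/ and a rule producing [p] in isolation would wrongly predict alternation here too.
The underlying segment must be /p/; voiceless stops become voiced between vowels, yielding [b] there.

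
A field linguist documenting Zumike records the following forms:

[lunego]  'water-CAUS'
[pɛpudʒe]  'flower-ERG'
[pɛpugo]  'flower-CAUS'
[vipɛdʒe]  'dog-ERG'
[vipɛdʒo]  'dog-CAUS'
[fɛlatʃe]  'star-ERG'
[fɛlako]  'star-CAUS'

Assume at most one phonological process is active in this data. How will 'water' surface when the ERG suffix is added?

The root 'flower' surfaces as [pɛpudʒe] and [pɛpugo], with a stem-final [dʒ] ~ [g] alternation.
The stem 'dog' ([vipɛdʒe], [vipɛdʒo]) shows [dʒ] unchanged in both environments, so [dʒ] cannot be basic with [g] derived before the CAUS suffix.
The alternation reflects palatalization before a front vowel: /k/ and /g/ become palato-alveolar [tʃ] and [dʒ] before a front vowel. /g/ is underlying.
From [lunego] the stem 'water' is /luneg/; before a front vowel this yields [lunedʒe].

[lunedʒe]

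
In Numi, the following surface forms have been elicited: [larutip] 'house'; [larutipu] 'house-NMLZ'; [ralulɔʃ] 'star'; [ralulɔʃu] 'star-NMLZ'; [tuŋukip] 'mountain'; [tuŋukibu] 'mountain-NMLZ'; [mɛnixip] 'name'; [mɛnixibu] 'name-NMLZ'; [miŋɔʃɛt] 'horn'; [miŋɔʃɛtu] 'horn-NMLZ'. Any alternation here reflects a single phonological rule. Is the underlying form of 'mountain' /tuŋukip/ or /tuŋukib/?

/tuŋukib/

The root 'mountain' surfaces as [tuŋukip] and [tuŋukibu], with a stem-final [p] ~ [b] alternation.
If /p/ were underlying and a rule turned it into [b] before the NMLZ suffix, 'house' would also alternate; but it has [p] in both [larutip] and [larutipu].
So /b/ is underlying, and a rule of word-final obstruent devoicing — voiced obstruents become voiceless word-finally — gives [p].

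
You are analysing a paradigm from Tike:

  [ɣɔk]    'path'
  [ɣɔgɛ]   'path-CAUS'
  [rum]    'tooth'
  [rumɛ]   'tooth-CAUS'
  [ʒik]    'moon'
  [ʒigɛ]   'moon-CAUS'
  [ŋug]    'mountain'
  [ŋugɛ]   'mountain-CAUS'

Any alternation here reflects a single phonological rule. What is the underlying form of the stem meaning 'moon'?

/ʒik/

In [ʒik] and [ʒigɛ] the final segment of 'moon' alternates: [k] ~ [g].
The stem 'mountain' ([ŋug], [ŋugɛ]) shows [g] unchanged in both environments, so [g] cannot be basic with [k] derived in isolation.
So /k/ is underlying, and a rule of intervocalic voicing — voiceless stops become voiced between vowels — gives [g].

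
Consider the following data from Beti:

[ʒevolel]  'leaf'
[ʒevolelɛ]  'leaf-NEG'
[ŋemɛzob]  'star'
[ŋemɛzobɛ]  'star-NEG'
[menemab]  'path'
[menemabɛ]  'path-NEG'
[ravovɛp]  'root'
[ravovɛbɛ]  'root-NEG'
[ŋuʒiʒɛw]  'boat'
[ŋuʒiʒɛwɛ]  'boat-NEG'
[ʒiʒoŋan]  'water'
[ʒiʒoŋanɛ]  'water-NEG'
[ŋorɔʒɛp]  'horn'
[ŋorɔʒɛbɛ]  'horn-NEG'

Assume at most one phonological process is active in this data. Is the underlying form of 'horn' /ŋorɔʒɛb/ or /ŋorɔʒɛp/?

The root 'horn' surfaces as [ŋorɔʒɛp] and [ŋorɔʒɛbɛ], with a stem-final [p] ~ [b] alternation.
The stem 'path' ([menemab], [menemabɛ]) shows [b] unchanged in both environments, so [b] cannot be basic with [p] derived in isolation.
So /p/ is underlying, and a rule of intervocalic voicing — voiceless stops become voiced between vowels — gives [b].

/ŋorɔʒɛp/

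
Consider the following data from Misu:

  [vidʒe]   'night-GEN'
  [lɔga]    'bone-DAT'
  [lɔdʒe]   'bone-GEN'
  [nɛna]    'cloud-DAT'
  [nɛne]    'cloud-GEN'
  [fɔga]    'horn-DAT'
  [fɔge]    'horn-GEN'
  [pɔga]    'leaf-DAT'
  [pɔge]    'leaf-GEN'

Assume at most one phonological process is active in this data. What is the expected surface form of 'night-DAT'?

The stem for 'bone' ends in [g] in [lɔga] but [dʒ] in [lɔdʒe].
If /g/ were underlying and a rule turned it into [dʒ] before the GEN suffix, 'leaf' would also alternate; but it has [g] in both [pɔga] and [pɔge].
The alternation reflects depalatalization: palato-alveolar /dʒ/ becomes [g] when no front vowel follows. /dʒ/ is underlying.
From [vidʒe] the stem 'night' is /vidʒ/; when no front vowel follows this yields [viga].

[viga]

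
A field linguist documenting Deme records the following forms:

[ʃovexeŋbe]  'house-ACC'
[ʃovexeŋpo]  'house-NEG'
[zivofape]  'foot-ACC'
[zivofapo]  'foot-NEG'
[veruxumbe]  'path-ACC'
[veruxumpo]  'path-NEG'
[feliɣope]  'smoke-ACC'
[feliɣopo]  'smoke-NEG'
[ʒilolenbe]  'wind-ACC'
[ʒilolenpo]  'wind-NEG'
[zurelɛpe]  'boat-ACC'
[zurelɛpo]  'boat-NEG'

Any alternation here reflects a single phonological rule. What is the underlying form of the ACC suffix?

The ACC suffix surfaces as [-be] and [-pe], depending on the final segment of the stem.
The NEG suffix, which begins with [p], is invariant after every stem; so [p] is not altered by any rule here.
So the underlying form is /-be/, and voiced stops become voiceless after a vowel.

/-be/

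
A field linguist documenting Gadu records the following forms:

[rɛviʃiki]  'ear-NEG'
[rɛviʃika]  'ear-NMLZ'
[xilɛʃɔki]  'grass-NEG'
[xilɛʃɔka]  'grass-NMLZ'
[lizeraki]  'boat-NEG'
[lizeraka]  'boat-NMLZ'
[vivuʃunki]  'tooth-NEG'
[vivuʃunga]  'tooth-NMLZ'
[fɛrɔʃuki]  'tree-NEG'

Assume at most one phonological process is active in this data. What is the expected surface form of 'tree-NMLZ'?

[fɛrɔʃuka]

The NMLZ morpheme has two allomorphs, [-ga] and [-ka].
By contrast the NEG suffix keeps its initial [k] throughout — that segment must be underlying.
So the underlying form is /-ga/, and voiced stops become voiceless after a vowel.
After 'tree', which ends in a vowel, the suffix surfaces as [-ka], giving [fɛrɔʃuka].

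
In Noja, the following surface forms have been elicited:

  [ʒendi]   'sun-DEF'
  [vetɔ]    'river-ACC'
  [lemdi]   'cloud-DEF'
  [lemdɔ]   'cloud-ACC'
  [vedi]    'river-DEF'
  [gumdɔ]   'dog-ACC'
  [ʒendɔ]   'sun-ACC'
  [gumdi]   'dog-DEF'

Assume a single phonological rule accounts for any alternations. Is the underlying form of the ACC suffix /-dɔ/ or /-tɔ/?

The ACC suffix surfaces as [-dɔ] and [-tɔ], depending on the final segment of the stem.
By contrast the DEF suffix keeps its initial [d] throughout — that segment must be underlying.
So the underlying form is /-tɔ/, and voiceless stops become voiced after a nasal.

/-tɔ/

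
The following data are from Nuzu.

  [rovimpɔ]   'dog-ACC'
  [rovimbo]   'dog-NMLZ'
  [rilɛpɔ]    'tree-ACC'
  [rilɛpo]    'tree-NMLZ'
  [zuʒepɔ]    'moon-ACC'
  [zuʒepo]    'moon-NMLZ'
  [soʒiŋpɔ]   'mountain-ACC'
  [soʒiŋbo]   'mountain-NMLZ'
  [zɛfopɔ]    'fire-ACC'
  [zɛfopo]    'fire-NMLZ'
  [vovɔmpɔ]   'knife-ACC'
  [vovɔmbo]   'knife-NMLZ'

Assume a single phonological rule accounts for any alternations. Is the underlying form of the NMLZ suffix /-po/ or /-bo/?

The NMLZ suffix surfaces as [-bo] and [-po], depending on the final segment of the stem.
By contrast the ACC suffix keeps its initial [p] throughout — that segment must be underlying.
The NMLZ suffix is therefore /-bo/ underlyingly, with post-vocalic devoicing: voiced stops become voiceless after a vowel.

/-bo/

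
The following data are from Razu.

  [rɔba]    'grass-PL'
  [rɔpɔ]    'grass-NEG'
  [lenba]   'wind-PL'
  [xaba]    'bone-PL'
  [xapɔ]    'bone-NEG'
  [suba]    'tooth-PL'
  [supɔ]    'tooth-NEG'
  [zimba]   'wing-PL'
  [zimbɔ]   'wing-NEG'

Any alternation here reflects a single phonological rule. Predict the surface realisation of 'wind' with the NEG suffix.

The NEG morpheme has two allomorphs, [-bɔ] and [-pɔ].
By contrast the PL suffix keeps its initial [b] throughout — that segment must be underlying.
So the underlying form is /-pɔ/, and voiceless stops become voiced after a nasal.
After 'wind', which ends in a nasal, the suffix surfaces as [-bɔ], giving [lenbɔ].

[lenbɔ]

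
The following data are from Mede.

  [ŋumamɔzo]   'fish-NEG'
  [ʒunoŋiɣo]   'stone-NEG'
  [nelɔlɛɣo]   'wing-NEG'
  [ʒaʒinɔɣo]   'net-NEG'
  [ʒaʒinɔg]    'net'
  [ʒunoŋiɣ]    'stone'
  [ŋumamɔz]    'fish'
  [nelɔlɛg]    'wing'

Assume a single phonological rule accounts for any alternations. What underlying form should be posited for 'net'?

The root 'net' surfaces as [ʒaʒinɔg] and [ʒaʒinɔɣo], with a stem-final [g] ~ [ɣ] alternation.
The stem 'stone' ([ʒunoŋiɣ], [ʒunoŋiɣo]) shows [ɣ] unchanged in both environments, so [ɣ] cannot be basic with [g] derived in isolation.
So /g/ is underlying, and a rule of intervocalic spirantization — voiced stops become fricatives between vowels — gives [ɣ].

/ʒaʒinɔg/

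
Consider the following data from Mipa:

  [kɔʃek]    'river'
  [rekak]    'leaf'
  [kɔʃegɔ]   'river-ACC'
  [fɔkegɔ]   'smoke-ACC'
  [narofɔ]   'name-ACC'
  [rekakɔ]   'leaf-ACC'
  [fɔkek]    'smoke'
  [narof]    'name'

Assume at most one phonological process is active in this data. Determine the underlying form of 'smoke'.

/fɔkeg/

The stem for 'smoke' ends in [g] in [fɔkegɔ] but [k] in [fɔkek].
Compare 'leaf', with invariant [k] in [rekakɔ] and [rekak]: an analysis with underlying /k/ and a rule producing [g] before the ACC suffix would wrongly predict alternation here too.
So /g/ is underlying, and a rule of word-final obstruent devoicing — voiced obstruents become voiceless word-finally — gives [k].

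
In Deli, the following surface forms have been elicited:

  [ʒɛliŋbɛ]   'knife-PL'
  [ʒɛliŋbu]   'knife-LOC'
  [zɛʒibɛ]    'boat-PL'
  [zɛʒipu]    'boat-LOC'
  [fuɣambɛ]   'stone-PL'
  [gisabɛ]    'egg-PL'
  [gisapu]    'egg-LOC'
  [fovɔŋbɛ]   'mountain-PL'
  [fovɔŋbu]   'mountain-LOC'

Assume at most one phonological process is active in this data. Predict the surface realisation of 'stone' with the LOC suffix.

The LOC suffix surfaces as [-bu] and [-pu], depending on the final segment of the stem.
By contrast the PL suffix keeps its initial [b] throughout — that segment must be underlying.
So the underlying form is /-pu/, and voiceless stops become voiced after a nasal.
After 'stone', which ends in a nasal, the suffix surfaces as [-bu], giving [fuɣambu].

[fuɣambu]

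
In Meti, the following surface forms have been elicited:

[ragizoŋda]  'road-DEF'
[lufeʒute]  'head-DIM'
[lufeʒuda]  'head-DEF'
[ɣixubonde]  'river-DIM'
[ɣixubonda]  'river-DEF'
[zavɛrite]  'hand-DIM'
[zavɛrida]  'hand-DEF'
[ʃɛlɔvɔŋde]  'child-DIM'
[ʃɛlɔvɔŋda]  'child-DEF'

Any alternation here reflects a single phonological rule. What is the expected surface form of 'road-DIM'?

The DIM morpheme has two allomorphs, [-de] and [-te].
The DEF suffix, which begins with [d], is invariant after every stem; so [d] is not altered by any rule here.
The DIM suffix is therefore /-te/ underlyingly, with post-nasal voicing: voiceless stops become voiced after a nasal.
After 'road', which ends in a nasal, the suffix surfaces as [-de], giving [ragizoŋde].

[ragizoŋde]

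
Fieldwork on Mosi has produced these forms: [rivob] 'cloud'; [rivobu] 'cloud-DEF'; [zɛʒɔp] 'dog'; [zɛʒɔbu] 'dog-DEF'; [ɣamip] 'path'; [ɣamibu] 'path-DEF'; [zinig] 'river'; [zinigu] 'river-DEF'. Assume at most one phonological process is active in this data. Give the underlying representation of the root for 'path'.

The stem for 'path' ends in [p] in [ɣamip] but [b] in [ɣamibu].
But 'cloud' keeps [b] in both environments ([rivob], [rivobu]), so there is no rule changing /b/ to [p] in isolation.
The alternation reflects intervocalic voicing: voiceless stops become voiced between vowels. /p/ is underlying.

/ɣamip/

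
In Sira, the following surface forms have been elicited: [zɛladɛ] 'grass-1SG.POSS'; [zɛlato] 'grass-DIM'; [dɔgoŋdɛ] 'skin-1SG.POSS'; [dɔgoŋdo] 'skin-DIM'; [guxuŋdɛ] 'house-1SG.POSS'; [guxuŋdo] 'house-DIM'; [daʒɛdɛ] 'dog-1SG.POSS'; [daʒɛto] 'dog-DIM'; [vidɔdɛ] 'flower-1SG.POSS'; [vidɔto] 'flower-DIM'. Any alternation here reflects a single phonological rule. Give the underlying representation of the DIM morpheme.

The DIM morpheme has two allomorphs, [-do] and [-to].
By contrast the 1SG.POSS suffix keeps its initial [d] throughout — that segment must be underlying.
The DIM suffix is therefore /-to/ underlyingly, with post-nasal voicing: voiceless stops become voiced after a nasal.

/-to/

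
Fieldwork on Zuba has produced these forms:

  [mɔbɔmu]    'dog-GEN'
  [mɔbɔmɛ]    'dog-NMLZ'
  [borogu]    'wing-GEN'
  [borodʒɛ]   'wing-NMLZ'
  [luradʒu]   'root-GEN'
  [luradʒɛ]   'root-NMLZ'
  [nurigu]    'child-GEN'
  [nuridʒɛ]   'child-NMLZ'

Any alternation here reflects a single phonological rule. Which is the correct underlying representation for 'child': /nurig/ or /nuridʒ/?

The stem for 'child' ends in [g] in [nurigu] but [dʒ] in [nuridʒɛ].
But 'root' keeps [dʒ] in both environments ([luradʒu], [luradʒɛ]), so there is no rule changing /dʒ/ to [g] before the GEN suffix.
So /g/ is underlying, and a rule of palatalization before a front vowel — /g/ becomes palato-alveolar [dʒ] before a front vowel — gives [dʒ].

/nurig/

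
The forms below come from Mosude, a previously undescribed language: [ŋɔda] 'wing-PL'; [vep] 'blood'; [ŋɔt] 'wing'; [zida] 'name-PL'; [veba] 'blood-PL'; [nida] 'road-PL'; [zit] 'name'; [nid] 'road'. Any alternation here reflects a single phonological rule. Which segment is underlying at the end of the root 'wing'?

/t/

'wing' shows [t] ~ [d] at the end of the stem ([ŋɔt] vs [ŋɔda]).
Compare 'road', with invariant [d] in [nid] and [nida]: an analysis with underlying /d/ and a rule producing [t] in isolation would wrongly predict alternation here too.
The underlying segment must be /t/; voiceless stops become voiced between vowels, yielding [d] there.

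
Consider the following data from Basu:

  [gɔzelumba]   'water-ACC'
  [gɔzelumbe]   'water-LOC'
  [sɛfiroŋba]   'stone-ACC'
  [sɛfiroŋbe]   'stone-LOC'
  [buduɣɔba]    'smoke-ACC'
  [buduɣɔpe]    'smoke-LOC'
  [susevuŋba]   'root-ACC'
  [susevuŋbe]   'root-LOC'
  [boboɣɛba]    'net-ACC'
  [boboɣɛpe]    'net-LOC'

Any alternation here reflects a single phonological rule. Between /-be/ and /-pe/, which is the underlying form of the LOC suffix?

/-pe/

The LOC suffix surfaces as [-be] and [-pe], depending on the final segment of the stem.
By contrast the ACC suffix keeps its initial [b] throughout — that segment must be underlying.
So the underlying form is /-pe/, and voiceless stops become voiced after a nasal.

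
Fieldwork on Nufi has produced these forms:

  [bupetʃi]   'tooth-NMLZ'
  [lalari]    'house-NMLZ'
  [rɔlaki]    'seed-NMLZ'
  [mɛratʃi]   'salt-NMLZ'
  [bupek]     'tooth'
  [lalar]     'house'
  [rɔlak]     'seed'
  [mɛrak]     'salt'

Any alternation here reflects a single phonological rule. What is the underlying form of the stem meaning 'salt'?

/mɛratʃ/

The root 'salt' surfaces as [mɛrak] and [mɛratʃi], with a stem-final [k] ~ [tʃ] alternation.
But 'seed' keeps [k] in both environments ([rɔlak], [rɔlaki]), so there is no rule changing /k/ to [tʃ] before the NMLZ suffix.
So /tʃ/ is underlying, and a rule of depalatalization — palato-alveolar /tʃ/ becomes [k] when no front vowel follows — gives [k].
So 'salt' = /mɛratʃ/.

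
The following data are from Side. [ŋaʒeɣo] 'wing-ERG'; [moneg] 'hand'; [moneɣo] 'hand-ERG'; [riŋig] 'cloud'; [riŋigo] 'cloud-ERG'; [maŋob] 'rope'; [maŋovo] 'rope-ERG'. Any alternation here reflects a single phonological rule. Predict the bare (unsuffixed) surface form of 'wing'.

The root 'hand' surfaces as [moneg] and [moneɣo], with a stem-final [g] ~ [ɣ] alternation.
The stem 'cloud' ([riŋig], [riŋigo]) shows [g] unchanged in both environments, so [g] cannot be basic with [ɣ] derived before the ERG suffix.
Therefore /ɣ/ is basic and [g] is derived by word-final hardening (voiced fricatives become stops word-finally).
The one attested form of 'wing', [ŋaʒeɣo], shows underlying /ŋaʒeɣ/. Applying the same rule word-finally gives [ŋaʒeg].

[ŋaʒeg]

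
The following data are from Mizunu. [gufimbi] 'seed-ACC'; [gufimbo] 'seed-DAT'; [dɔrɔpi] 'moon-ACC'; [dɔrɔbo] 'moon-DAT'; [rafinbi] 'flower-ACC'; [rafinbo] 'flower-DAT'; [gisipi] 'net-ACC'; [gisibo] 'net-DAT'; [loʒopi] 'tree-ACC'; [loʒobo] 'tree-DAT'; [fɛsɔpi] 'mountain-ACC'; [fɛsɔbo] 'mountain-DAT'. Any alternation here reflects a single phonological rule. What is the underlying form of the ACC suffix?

/-pi/

The ACC suffix surfaces as [-bi] and [-pi], depending on the final segment of the stem.
The DAT suffix, which begins with [b], is invariant after every stem; so [b] is not altered by any rule here.
So the underlying form is /-pi/, and voiceless stops become voiced after a nasal.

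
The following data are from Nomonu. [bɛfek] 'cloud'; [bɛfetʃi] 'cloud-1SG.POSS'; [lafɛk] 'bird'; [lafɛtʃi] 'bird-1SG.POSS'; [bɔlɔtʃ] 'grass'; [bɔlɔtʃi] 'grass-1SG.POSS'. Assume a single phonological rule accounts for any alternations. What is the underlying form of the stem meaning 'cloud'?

/bɛfek/

The stem for 'cloud' ends in [k] in [bɛfek] but [tʃ] in [bɛfetʃi].
If /tʃ/ were underlying and a rule turned it into [k] in isolation, 'grass' would also alternate; but it has [tʃ] in both [bɔlɔtʃ] and [bɔlɔtʃi].
Therefore /k/ is basic and [tʃ] is derived by palatalization before a front vowel (/k/ becomes palato-alveolar [tʃ] before a front vowel).
Hence 'cloud' is /bɛfek/ underlyingly.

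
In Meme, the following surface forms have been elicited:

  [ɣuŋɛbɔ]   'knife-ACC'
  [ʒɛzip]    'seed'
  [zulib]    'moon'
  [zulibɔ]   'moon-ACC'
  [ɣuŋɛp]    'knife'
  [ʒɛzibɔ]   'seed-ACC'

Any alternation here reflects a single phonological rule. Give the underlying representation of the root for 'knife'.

/ɣuŋɛp/

'knife' shows [b] ~ [p] at the end of the stem ([ɣuŋɛbɔ] vs [ɣuŋɛp]).
If /b/ were underlying and a rule turned it into [p] in isolation, 'moon' would also alternate; but it has [b] in both [zulibɔ] and [zulib].
The underlying segment must be /p/; voiceless stops become voiced between vowels, yielding [b] there.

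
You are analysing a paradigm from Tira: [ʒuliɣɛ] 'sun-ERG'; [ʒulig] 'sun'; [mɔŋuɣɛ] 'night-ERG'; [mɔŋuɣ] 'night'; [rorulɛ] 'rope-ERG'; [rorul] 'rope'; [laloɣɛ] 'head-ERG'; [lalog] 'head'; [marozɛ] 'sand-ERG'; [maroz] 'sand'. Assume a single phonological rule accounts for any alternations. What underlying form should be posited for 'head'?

/lalog/

The stem for 'head' ends in [ɣ] in [laloɣɛ] but [g] in [lalog].
Compare 'night', with invariant [ɣ] in [mɔŋuɣɛ] and [mɔŋuɣ]: an analysis with underlying /ɣ/ and a rule producing [g] in isolation would wrongly predict alternation here too.
Therefore /g/ is basic and [ɣ] is derived by intervocalic spirantization (voiced stops become fricatives between vowels).
Hence 'head' is /lalog/ underlyingly.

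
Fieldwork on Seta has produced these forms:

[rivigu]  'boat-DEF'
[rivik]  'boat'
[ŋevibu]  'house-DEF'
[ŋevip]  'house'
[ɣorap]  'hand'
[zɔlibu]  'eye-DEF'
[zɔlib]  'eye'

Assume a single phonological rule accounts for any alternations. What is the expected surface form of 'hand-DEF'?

[ɣorabu]

The root 'house' surfaces as [ŋevibu] and [ŋevip], with a stem-final [b] ~ [p] alternation.
Compare 'eye', with invariant [b] in [zɔlibu] and [zɔlib]: an analysis with underlying /b/ and a rule producing [p] in isolation would wrongly predict alternation here too.
So /p/ is underlying, and a rule of intervocalic voicing — voiceless stops become voiced between vowels — gives [b].
From [ɣorap] the stem 'hand' is /ɣorap/; between vowels this yields [ɣorabu].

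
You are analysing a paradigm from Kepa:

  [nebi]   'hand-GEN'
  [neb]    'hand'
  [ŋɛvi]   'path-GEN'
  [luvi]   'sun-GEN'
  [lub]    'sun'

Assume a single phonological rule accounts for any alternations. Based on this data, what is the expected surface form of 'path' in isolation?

[ŋɛb]

In [luvi] and [lub] the final segment of 'sun' alternates: [v] ~ [b].
But 'hand' keeps [b] in both environments ([nebi], [neb]), so there is no rule changing /b/ to [v] before the GEN suffix.
The alternation reflects word-final hardening: voiced fricatives become stops word-finally. /v/ is underlying.
From [ŋɛvi] the stem 'path' is /ŋɛv/; word-finally this yields [ŋɛb].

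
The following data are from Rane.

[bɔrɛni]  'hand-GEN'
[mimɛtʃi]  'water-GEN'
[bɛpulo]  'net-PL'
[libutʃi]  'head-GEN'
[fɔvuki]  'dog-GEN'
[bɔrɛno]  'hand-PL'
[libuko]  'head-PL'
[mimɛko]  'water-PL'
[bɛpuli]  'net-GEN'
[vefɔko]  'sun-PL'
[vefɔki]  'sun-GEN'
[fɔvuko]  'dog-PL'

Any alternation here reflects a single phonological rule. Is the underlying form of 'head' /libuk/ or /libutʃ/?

In [libuko] and [libutʃi] the final segment of 'head' alternates: [k] ~ [tʃ].
Compare 'sun', with invariant [k] in [vefɔko] and [vefɔki]: an analysis with underlying /k/ and a rule producing [tʃ] before the GEN suffix would wrongly predict alternation here too.
Therefore /tʃ/ is basic and [k] is derived by depalatalization (palato-alveolar /tʃ/ becomes [k] when no front vowel follows).

/libutʃ/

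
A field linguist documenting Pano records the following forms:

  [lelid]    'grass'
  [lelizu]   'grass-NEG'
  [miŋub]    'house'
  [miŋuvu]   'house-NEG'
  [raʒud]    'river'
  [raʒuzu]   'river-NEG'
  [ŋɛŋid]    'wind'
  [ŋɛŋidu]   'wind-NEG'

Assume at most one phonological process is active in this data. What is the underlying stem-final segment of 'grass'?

'grass' shows [d] ~ [z] at the end of the stem ([lelid] vs [lelizu]).
But 'wind' keeps [d] in both environments ([ŋɛŋid], [ŋɛŋidu]), so there is no rule changing /d/ to [z] before the NEG suffix.
So /z/ is underlying, and a rule of word-final hardening — voiced fricatives become stops word-finally — gives [d].

/z/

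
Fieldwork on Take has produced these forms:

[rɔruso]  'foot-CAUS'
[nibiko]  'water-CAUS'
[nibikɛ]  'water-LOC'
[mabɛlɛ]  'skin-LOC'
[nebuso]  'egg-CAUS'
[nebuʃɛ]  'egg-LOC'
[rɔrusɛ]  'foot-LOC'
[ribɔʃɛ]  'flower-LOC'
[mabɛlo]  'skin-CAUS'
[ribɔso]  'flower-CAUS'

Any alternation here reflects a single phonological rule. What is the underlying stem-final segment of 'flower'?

The root 'flower' surfaces as [ribɔʃɛ] and [ribɔso], with a stem-final [ʃ] ~ [s] alternation.
If /s/ were underlying and a rule turned it into [ʃ] before the LOC suffix, 'foot' would also alternate; but it has [s] in both [rɔrusɛ] and [rɔruso].
The alternation reflects depalatalization: palato-alveolar /ʃ/ becomes [s] when no front vowel follows. /ʃ/ is underlying.

/ʃ/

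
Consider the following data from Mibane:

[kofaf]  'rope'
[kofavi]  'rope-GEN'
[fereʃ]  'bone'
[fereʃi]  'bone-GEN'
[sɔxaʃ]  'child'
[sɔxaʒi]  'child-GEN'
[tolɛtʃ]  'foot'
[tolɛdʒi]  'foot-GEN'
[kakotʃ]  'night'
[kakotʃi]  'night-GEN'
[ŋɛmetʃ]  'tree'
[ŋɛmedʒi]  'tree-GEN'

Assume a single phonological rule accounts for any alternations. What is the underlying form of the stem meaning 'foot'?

/tolɛdʒ/

'foot' shows [tʃ] ~ [dʒ] at the end of the stem ([tolɛtʃ] vs [tolɛdʒi]).
But 'night' keeps [tʃ] in both environments ([kakotʃ], [kakotʃi]), so there is no rule changing /tʃ/ to [dʒ] before the GEN suffix.
The alternation reflects word-final obstruent devoicing: voiced obstruents become voiceless word-finally. /dʒ/ is underlying.
So 'foot' = /tolɛdʒ/.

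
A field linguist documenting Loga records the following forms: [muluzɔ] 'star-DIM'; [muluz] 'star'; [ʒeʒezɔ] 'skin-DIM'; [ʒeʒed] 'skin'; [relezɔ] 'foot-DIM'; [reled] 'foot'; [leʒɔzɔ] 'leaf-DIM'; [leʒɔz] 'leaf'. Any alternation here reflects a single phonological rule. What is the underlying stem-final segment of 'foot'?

The stem for 'foot' ends in [z] in [relezɔ] but [d] in [reled].
The stem 'leaf' ([leʒɔzɔ], [leʒɔz]) shows [z] unchanged in both environments, so [z] cannot be basic with [d] derived in isolation.
The underlying segment must be /d/; voiced stops become fricatives between vowels, yielding [z] there.

/d/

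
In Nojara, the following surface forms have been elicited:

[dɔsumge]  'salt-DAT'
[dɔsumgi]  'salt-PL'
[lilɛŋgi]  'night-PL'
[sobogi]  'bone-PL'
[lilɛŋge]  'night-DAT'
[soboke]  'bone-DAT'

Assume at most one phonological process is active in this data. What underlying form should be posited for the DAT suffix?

/-ke/

The DAT suffix surfaces as [-ge] and [-ke], depending on the final segment of the stem.
By contrast the PL suffix keeps its initial [g] throughout — that segment must be underlying.
The DAT suffix is therefore /-ke/ underlyingly, with post-nasal voicing: voiceless stops become voiced after a nasal.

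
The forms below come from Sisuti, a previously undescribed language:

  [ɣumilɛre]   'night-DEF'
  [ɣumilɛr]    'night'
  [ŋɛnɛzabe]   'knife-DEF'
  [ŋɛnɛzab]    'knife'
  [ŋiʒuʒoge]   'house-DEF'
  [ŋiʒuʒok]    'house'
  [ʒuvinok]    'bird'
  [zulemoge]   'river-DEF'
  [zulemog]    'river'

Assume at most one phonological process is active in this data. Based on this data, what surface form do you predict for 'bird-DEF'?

'house' shows [g] ~ [k] at the end of the stem ([ŋiʒuʒoge] vs [ŋiʒuʒok]).
But 'river' keeps [g] in both environments ([zulemoge], [zulemog]), so there is no rule changing /g/ to [k] in isolation.
So /k/ is underlying, and a rule of intervocalic voicing — voiceless stops become voiced between vowels — gives [g].
The one attested form of 'bird', [ʒuvinok], shows underlying /ʒuvinok/. Applying the same rule between vowels gives [ʒuvinoge].

[ʒuvinoge]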